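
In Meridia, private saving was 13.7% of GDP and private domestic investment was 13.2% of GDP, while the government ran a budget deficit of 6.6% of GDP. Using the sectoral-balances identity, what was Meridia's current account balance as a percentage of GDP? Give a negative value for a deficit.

By the sectoral-balances identity, CA = (S_private - I) + (T - G).
Private balance = 13.7 - 13.2 = 0.5
Government balance (T - G) = -6.6
CA = 0.5 + (-6.6) = -6.1

-6.1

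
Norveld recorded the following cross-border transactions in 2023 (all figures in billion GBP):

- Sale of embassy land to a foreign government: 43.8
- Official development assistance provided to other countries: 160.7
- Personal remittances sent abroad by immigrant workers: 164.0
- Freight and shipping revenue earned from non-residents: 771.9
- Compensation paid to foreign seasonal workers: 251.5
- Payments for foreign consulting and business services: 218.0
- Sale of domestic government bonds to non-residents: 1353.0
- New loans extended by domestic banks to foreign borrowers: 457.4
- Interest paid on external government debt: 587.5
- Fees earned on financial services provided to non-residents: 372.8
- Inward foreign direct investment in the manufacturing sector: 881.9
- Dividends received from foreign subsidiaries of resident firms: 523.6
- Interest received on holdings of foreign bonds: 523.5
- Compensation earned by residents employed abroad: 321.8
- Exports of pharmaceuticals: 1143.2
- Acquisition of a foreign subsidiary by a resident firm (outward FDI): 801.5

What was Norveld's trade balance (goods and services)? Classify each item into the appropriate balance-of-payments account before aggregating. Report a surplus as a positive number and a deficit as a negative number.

Goods: 1143.2
Services: -218.0 + 372.8 + 771.9 = 926.7
Trade balance = 1143.2 + 926.7 = 2069.9
(Excluded from the trade balance — capital account: sale of embassy land to a foreign government 43.8; secondary income: official development assistance provided to other countries 160.7, personal remittances sent abroad by immigrant workers 164.0; primary income: compensation paid to foreign seasonal workers 251.5, interest paid on external government debt 587.5, dividends received from foreign subsidiaries of resident firms 523.6, interest received on holdings of foreign bonds 523.5, compensation earned by residents employed abroad 321.8; financial account: sale of domestic government bonds to non-residents 1353.0, new loans extended by domestic banks to foreign borrowers 457.4, inward foreign direct investment in the manufacturing sector 881.9, acquisition of a foreign subsidiary by a resident firm (outward FDI) 801.5.)

2069.9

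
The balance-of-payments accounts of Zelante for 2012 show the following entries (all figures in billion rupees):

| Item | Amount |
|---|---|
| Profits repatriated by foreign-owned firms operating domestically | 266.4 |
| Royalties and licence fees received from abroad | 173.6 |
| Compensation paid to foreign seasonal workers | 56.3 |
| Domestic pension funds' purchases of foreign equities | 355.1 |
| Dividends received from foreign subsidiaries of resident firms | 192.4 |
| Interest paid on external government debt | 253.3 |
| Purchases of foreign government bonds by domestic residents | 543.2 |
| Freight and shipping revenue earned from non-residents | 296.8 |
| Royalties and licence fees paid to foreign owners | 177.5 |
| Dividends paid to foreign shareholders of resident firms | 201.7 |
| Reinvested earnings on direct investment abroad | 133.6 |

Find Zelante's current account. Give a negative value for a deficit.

-158.8

Services: 173.6 - 177.5 + 296.8 = 292.9
Primary income: -253.3 - 56.3 - 266.4 + 133.6 - 201.7 + 192.4 = -451.7
Current account = 292.9 + (-451.7) = -158.8
(Excluded from the current account — financial account: domestic pension funds' purchases of foreign equities 355.1, purchases of foreign government bonds by domestic residents 543.2.)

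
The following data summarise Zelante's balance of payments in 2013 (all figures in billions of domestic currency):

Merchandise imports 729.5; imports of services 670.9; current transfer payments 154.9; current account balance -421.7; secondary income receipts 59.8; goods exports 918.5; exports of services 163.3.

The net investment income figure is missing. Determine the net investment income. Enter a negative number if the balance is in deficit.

Current account = goods balance + services balance + net primary income + net secondary income
Sum of the known components = -413.7
Net investment income = CA - (known components) = -421.7 - (-413.7) = -8.0

-8.0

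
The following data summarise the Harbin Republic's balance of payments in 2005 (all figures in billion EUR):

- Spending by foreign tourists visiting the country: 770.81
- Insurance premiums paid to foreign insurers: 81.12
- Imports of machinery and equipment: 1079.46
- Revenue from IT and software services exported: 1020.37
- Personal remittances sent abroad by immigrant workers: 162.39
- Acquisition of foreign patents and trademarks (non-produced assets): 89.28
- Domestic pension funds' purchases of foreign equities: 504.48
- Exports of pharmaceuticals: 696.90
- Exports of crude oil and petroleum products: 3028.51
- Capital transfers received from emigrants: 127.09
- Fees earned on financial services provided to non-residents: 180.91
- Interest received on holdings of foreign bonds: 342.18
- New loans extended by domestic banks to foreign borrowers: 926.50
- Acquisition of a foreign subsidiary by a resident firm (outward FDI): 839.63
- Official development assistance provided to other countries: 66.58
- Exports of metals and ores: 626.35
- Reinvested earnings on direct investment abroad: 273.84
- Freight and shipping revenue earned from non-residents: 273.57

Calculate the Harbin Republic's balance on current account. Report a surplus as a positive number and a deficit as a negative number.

Goods: 696.90 + 3028.51 - 1079.46 + 626.35 = 3272.30
Services: 180.91 + 770.81 + 1020.37 + 273.57 - 81.12 = 2164.54
Primary income: 342.18 + 273.84 = 616.02
Secondary income: -66.58 - 162.39 = -228.97
Current account = 3272.30 + 2164.54 + 616.02 + (-228.97) = 5823.89
(Excluded from the current account — capital account: acquisition of foreign patents and trademarks (non-produced assets) 89.28, capital transfers received from emigrants 127.09; financial account: domestic pension funds' purchases of foreign equities 504.48, new loans extended by domestic banks to foreign borrowers 926.50, acquisition of a foreign subsidiary by a resident firm (outward FDI) 839.63.)

5823.89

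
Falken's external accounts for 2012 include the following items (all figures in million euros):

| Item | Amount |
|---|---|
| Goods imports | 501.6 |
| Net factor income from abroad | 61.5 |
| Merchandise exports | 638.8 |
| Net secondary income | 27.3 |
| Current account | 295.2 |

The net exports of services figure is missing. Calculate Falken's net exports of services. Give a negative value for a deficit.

69.2

Current account = goods balance + services balance + net primary income + net secondary income
Sum of the known components = 226.0
Net exports of services = CA - (known components) = 295.2 - 226.0 = 69.2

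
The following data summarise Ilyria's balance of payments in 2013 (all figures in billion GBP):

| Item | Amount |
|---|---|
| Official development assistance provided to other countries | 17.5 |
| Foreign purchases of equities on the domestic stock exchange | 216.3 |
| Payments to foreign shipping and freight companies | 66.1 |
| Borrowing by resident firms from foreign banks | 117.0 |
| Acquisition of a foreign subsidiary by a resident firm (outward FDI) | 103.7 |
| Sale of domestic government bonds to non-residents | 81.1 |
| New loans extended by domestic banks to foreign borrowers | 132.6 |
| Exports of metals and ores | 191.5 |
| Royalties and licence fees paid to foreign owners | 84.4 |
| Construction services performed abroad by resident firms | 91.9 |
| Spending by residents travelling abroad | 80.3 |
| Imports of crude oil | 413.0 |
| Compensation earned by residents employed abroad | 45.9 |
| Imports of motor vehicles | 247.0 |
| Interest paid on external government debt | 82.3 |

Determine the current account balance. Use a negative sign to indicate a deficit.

-661.3

Goods: 191.5 - 413.0 - 247.0 = -468.5
Services: -84.4 - 80.3 + 91.9 - 66.1 = -138.9
Primary income: 45.9 - 82.3 = -36.4
Secondary income: -17.5
Current account = (-468.5) + (-138.9) + (-36.4) + (-17.5) = -661.3
(Excluded from the current account — financial account: foreign purchases of equities on the domestic stock exchange 216.3, borrowing by resident firms from foreign banks 117.0, acquisition of a foreign subsidiary by a resident firm (outward FDI) 103.7, sale of domestic government bonds to non-residents 81.1, new loans extended by domestic banks to foreign borrowers 132.6.)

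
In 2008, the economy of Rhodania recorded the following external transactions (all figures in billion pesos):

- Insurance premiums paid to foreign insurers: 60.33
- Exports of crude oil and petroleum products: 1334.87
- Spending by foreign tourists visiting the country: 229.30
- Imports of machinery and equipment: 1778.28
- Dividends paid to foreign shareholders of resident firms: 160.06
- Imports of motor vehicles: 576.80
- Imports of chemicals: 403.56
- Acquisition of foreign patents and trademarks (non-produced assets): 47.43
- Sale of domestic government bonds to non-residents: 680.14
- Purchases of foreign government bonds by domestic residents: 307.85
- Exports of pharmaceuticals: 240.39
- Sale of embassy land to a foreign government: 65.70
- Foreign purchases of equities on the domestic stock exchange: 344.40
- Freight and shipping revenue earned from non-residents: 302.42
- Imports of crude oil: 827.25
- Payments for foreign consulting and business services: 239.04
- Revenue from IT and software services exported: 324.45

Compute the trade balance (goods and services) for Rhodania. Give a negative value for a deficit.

Goods: 1334.87 - 403.56 - 827.25 - 1778.28 + 240.39 - 576.80 = -2010.63
Services: 324.45 + 229.30 - 60.33 + 302.42 - 239.04 = 556.80
Trade balance = -2010.63 + 556.80 = -1453.83
(Excluded from the trade balance — primary income: dividends paid to foreign shareholders of resident firms 160.06; capital account: acquisition of foreign patents and trademarks (non-produced assets) 47.43, sale of embassy land to a foreign government 65.70; financial account: sale of domestic government bonds to non-residents 680.14, purchases of foreign government bonds by domestic residents 307.85, foreign purchases of equities on the domestic stock exchange 344.40.)

-1453.83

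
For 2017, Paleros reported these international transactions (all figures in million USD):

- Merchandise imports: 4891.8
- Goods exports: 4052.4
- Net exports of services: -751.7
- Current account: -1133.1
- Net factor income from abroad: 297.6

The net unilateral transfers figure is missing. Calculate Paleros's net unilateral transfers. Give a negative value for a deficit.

Current account = goods balance + services balance + net primary income + net secondary income
Sum of the known components = -1293.5
Net unilateral transfers = CA - (known components) = -1133.1 - (-1293.5) = 160.4

160.4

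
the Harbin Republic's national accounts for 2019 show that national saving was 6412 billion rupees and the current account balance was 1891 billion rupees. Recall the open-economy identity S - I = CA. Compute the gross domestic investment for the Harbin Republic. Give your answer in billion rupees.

4521

S - I = CA (net lending to the rest of the world).
I = S - CA = 6412 - 1891 = 4521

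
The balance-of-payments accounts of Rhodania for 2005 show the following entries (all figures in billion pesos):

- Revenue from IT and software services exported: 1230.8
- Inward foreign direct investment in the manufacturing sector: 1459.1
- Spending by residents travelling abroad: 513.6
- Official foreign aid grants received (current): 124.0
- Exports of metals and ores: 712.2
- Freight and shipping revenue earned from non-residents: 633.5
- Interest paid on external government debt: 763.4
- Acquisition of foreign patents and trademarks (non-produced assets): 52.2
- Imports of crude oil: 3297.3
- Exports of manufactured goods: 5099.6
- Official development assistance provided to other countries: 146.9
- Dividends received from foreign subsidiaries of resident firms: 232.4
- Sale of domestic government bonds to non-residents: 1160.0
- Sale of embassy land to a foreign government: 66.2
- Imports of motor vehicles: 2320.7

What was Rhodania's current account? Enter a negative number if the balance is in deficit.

Goods: 5099.6 - 2320.7 - 3297.3 + 712.2 = 193.8
Services: 633.5 + 1230.8 - 513.6 = 1350.7
Primary income: 232.4 - 763.4 = -531.0
Secondary income: -146.9 + 124.0 = -22.9
Current account = 193.8 + 1350.7 + (-531.0) + (-22.9) = 990.6
(Excluded from the current account — financial account: inward foreign direct investment in the manufacturing sector 1459.1, sale of domestic government bonds to non-residents 1160.0; capital account: acquisition of foreign patents and trademarks (non-produced assets) 52.2, sale of embassy land to a foreign government 66.2.)

990.6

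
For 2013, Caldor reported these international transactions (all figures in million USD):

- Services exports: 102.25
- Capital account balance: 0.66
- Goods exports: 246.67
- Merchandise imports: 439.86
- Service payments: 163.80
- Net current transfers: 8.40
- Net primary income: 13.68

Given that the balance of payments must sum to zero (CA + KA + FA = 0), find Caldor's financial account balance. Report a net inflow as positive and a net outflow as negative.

Goods balance = 246.67 - 439.86 = -193.19
Services balance = 102.25 - 163.80 = -61.55
Trade balance (goods + services) = -193.19 + (-61.55) = -254.74
Net primary income = 13.68
Net secondary income = 8.40
Current account = -254.74 + 13.68 + 8.40 = -232.66
Financial account = -(-232.66 + 0.66) = 232.00

232.00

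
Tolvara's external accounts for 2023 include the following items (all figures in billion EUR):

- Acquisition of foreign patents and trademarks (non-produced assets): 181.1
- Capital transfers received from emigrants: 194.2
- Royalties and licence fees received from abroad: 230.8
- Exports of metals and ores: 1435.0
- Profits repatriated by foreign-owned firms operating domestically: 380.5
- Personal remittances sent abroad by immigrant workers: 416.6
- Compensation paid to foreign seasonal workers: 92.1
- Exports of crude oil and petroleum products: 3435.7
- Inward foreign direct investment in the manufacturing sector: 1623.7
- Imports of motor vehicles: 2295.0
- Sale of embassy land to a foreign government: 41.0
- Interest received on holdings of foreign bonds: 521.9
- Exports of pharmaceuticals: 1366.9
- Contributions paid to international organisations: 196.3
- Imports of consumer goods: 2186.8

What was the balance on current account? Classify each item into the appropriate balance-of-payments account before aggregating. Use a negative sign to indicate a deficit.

Goods: 1435.0 + 1366.9 - 2295.0 + 3435.7 - 2186.8 = 1755.8
Services: 230.8
Primary income: -380.5 + 521.9 - 92.1 = 49.3
Secondary income: -196.3 - 416.6 = -612.9
Current account = 1755.8 + 230.8 + 49.3 + (-612.9) = 1423.0
(Excluded from the current account — capital account: acquisition of foreign patents and trademarks (non-produced assets) 181.1, capital transfers received from emigrants 194.2, sale of embassy land to a foreign government 41.0; financial account: inward foreign direct investment in the manufacturing sector 1623.7.)

1423.0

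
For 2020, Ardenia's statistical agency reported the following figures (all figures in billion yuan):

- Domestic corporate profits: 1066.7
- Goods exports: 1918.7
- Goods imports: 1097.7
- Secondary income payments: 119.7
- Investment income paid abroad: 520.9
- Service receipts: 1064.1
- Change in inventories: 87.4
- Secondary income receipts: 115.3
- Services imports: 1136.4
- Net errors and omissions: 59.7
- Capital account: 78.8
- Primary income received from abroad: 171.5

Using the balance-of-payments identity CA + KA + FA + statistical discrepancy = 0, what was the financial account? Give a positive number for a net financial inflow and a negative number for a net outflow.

Goods balance = 1918.7 - 1097.7 = 821.0
Services balance = 1064.1 - 1136.4 = -72.3
Trade balance (goods + services) = 821.0 + (-72.3) = 748.7
Net primary income = 171.5 - 520.9 = -349.4
Net secondary income = 115.3 - 119.7 = -4.4
Current account = 748.7 + (-349.4) + (-4.4) = 394.9
Financial account = -(394.9 + 78.8 + 59.7) = -533.4

-533.4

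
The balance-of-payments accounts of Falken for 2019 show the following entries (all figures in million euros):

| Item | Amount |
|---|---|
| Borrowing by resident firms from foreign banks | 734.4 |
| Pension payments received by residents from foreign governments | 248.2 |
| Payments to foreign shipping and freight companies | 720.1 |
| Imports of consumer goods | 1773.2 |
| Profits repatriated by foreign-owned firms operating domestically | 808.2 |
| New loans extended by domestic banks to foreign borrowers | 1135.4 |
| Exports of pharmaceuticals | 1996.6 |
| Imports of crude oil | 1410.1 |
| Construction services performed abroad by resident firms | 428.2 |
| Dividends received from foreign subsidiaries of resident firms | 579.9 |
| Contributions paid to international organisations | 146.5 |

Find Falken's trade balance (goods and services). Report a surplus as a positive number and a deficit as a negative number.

Goods: -1410.1 - 1773.2 + 1996.6 = -1186.7
Services: 428.2 - 720.1 = -291.9
Trade balance = -1186.7 + (-291.9) = -1478.6
(Excluded from the trade balance — financial account: borrowing by resident firms from foreign banks 734.4, new loans extended by domestic banks to foreign borrowers 1135.4; secondary income: pension payments received by residents from foreign governments 248.2, contributions paid to international organisations 146.5; primary income: profits repatriated by foreign-owned firms operating domestically 808.2, dividends received from foreign subsidiaries of resident firms 579.9.)

-1478.6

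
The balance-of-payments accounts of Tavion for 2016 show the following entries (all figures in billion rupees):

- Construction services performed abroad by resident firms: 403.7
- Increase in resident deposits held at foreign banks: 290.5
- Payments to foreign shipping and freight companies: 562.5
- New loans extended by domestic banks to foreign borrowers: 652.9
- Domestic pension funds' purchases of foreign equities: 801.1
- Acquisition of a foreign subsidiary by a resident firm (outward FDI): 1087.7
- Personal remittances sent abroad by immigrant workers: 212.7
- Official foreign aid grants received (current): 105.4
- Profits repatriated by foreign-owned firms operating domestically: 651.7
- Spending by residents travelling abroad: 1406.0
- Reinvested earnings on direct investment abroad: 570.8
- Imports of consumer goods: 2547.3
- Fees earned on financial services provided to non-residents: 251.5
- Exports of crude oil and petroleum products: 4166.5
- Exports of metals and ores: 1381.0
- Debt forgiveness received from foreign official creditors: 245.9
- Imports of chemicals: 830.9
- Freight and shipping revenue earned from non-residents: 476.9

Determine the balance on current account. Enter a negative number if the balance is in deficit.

1144.7

Goods: -830.9 + 4166.5 - 2547.3 + 1381.0 = 2169.3
Services: 476.9 - 562.5 - 1406.0 + 251.5 + 403.7 = -836.4
Primary income: -651.7 + 570.8 = -80.9
Secondary income: 105.4 - 212.7 = -107.3
Current account = 2169.3 + (-836.4) + (-80.9) + (-107.3) = 1144.7
(Excluded from the current account — financial account: increase in resident deposits held at foreign banks 290.5, new loans extended by domestic banks to foreign borrowers 652.9, domestic pension funds' purchases of foreign equities 801.1, acquisition of a foreign subsidiary by a resident firm (outward FDI) 1087.7; capital account: debt forgiveness received from foreign official creditors 245.9.)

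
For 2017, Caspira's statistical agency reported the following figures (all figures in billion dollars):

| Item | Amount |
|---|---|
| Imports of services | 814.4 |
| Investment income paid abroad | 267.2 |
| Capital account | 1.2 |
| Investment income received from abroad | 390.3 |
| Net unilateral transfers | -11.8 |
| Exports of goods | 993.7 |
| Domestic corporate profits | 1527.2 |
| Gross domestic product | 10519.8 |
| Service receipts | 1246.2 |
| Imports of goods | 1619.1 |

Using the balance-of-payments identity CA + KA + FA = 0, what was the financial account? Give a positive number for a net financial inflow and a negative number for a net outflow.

81.1

Goods balance = 993.7 - 1619.1 = -625.4
Services balance = 1246.2 - 814.4 = 431.8
Trade balance (goods + services) = -625.4 + 431.8 = -193.6
Net primary income = 390.3 - 267.2 = 123.1
Net secondary income = -11.8
Current account = -193.6 + 123.1 + (-11.8) = -82.3
Financial account = -(-82.3 + 1.2) = 81.1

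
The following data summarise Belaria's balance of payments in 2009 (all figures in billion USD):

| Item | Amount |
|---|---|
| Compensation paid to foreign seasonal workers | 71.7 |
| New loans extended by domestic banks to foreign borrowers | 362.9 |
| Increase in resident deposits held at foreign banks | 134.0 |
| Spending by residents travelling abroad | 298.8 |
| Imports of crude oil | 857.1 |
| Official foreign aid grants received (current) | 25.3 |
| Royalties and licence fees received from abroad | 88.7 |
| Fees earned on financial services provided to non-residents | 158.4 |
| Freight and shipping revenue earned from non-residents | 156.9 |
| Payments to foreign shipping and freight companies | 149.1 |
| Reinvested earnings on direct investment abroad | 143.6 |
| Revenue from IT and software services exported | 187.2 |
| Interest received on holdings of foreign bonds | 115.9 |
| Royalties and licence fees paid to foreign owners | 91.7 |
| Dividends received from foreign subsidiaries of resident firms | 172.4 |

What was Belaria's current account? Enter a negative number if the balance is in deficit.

-420.0

Goods: -857.1
Services: 187.2 + 156.9 - 149.1 - 298.8 + 88.7 + 158.4 - 91.7 = 51.6
Primary income: -71.7 + 172.4 + 115.9 + 143.6 = 360.2
Secondary income: 25.3
Current account = (-857.1) + 51.6 + 360.2 + 25.3 = -420.0
(Excluded from the current account — financial account: new loans extended by domestic banks to foreign borrowers 362.9, increase in resident deposits held at foreign banks 134.0.)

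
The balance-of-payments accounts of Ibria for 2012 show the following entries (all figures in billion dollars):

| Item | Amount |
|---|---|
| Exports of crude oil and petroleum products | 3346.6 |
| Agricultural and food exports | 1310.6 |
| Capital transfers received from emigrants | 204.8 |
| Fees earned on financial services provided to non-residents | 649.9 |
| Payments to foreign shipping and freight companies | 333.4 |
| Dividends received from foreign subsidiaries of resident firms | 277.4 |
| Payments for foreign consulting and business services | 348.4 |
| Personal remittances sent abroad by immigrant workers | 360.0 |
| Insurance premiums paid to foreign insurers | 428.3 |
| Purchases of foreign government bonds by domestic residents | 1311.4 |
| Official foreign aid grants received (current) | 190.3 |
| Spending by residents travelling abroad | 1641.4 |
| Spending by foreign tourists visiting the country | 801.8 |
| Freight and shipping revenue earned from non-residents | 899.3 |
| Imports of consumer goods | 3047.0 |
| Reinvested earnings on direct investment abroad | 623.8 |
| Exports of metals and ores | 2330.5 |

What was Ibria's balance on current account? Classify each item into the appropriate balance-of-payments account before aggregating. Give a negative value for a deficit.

Goods: -3047.0 + 1310.6 + 3346.6 + 2330.5 = 3940.7
Services: -428.3 - 1641.4 - 333.4 - 348.4 + 649.9 + 899.3 + 801.8 = -400.5
Primary income: 277.4 + 623.8 = 901.2
Secondary income: -360.0 + 190.3 = -169.7
Current account = 3940.7 + (-400.5) + 901.2 + (-169.7) = 4271.7
(Excluded from the current account — capital account: capital transfers received from emigrants 204.8; financial account: purchases of foreign government bonds by domestic residents 1311.4.)

4271.7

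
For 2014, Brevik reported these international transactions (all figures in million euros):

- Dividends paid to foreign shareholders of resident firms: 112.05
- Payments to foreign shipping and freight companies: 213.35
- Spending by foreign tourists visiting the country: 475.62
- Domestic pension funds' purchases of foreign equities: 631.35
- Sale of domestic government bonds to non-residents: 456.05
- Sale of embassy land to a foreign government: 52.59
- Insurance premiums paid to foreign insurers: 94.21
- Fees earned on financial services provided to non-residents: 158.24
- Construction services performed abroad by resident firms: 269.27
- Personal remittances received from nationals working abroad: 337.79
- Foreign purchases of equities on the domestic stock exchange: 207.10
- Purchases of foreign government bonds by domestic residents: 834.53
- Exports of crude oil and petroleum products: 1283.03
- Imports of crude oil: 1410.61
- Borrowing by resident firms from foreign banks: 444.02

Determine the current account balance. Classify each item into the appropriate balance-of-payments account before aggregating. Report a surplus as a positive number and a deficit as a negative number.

693.73

Goods: -1410.61 + 1283.03 = -127.58
Services: 269.27 + 158.24 - 94.21 + 475.62 - 213.35 = 595.57
Primary income: -112.05
Secondary income: 337.79
Current account = (-127.58) + 595.57 + (-112.05) + 337.79 = 693.73
(Excluded from the current account — financial account: domestic pension funds' purchases of foreign equities 631.35, sale of domestic government bonds to non-residents 456.05, foreign purchases of equities on the domestic stock exchange 207.10, purchases of foreign government bonds by domestic residents 834.53, borrowing by resident firms from foreign banks 444.02; capital account: sale of embassy land to a foreign government 52.59.)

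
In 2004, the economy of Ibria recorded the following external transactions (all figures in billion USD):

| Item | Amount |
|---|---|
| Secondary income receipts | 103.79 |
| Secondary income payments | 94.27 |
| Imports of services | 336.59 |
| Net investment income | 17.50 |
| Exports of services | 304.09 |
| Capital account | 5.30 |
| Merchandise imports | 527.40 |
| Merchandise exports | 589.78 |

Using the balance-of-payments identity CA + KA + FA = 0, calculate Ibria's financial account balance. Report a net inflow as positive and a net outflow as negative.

-62.20

Goods balance = 589.78 - 527.40 = 62.38
Services balance = 304.09 - 336.59 = -32.50
Trade balance (goods + services) = 62.38 + (-32.50) = 29.88
Net primary income = 17.50
Net secondary income = 103.79 - 94.27 = 9.52
Current account = 29.88 + 17.50 + 9.52 = 56.90
Financial account = -(56.90 + 5.30) = -62.20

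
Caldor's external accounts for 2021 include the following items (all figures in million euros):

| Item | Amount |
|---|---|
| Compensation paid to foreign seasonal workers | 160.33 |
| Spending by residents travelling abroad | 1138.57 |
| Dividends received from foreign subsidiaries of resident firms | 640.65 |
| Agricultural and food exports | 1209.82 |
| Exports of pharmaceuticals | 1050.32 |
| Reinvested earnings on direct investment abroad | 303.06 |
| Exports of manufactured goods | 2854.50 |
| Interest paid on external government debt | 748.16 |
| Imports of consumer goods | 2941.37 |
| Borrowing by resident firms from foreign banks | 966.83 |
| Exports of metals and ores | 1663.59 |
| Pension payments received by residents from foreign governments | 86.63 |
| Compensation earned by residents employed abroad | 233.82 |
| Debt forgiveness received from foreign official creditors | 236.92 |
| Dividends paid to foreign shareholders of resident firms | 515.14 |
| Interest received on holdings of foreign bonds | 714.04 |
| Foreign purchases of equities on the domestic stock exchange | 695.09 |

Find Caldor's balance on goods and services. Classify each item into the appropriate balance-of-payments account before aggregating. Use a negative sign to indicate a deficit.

Goods: 1663.59 + 2854.50 - 2941.37 + 1209.82 + 1050.32 = 3836.86
Services: -1138.57
Trade balance = 3836.86 + (-1138.57) = 2698.29
(Excluded from the trade balance — primary income: compensation paid to foreign seasonal workers 160.33, dividends received from foreign subsidiaries of resident firms 640.65, reinvested earnings on direct investment abroad 303.06, interest paid on external government debt 748.16, compensation earned by residents employed abroad 233.82, dividends paid to foreign shareholders of resident firms 515.14, interest received on holdings of foreign bonds 714.04; financial account: borrowing by resident firms from foreign banks 966.83, foreign purchases of equities on the domestic stock exchange 695.09; secondary income: pension payments received by residents from foreign governments 86.63; capital account: debt forgiveness received from foreign official creditors 236.92.)

2698.29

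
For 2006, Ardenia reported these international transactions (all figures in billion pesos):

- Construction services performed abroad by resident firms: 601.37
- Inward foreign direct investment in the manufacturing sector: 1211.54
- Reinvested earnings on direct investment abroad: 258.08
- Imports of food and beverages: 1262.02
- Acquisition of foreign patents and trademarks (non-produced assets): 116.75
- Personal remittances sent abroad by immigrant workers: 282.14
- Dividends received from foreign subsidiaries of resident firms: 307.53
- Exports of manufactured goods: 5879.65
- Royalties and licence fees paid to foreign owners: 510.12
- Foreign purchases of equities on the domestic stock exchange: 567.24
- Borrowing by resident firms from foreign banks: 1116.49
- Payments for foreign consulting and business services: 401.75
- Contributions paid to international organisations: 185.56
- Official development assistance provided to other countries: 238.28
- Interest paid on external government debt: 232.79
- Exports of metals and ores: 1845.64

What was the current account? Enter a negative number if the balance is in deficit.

5779.61

Goods: 5879.65 + 1845.64 - 1262.02 = 6463.27
Services: -401.75 - 510.12 + 601.37 = -310.50
Primary income: -232.79 + 307.53 + 258.08 = 332.82
Secondary income: -238.28 - 282.14 - 185.56 = -705.98
Current account = 6463.27 + (-310.50) + 332.82 + (-705.98) = 5779.61
(Excluded from the current account — financial account: inward foreign direct investment in the manufacturing sector 1211.54, foreign purchases of equities on the domestic stock exchange 567.24, borrowing by resident firms from foreign banks 1116.49; capital account: acquisition of foreign patents and trademarks (non-produced assets) 116.75.)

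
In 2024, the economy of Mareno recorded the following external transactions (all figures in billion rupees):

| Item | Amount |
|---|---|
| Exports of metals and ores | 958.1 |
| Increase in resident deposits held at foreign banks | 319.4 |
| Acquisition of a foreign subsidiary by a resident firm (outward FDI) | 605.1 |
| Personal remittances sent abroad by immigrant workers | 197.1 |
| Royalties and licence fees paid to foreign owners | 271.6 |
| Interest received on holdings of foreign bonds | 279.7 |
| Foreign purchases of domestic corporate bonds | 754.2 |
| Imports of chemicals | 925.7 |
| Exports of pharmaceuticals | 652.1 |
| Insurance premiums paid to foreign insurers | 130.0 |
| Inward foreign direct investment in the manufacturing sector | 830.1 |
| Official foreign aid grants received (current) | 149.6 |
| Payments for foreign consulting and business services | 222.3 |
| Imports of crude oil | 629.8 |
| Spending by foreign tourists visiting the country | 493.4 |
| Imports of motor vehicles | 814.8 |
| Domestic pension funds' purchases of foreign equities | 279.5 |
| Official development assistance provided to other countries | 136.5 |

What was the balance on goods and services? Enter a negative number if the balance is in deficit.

-890.6

Goods: -814.8 + 652.1 - 629.8 + 958.1 - 925.7 = -760.1
Services: -271.6 - 222.3 - 130.0 + 493.4 = -130.5
Trade balance = -760.1 + (-130.5) = -890.6
(Excluded from the trade balance — financial account: increase in resident deposits held at foreign banks 319.4, acquisition of a foreign subsidiary by a resident firm (outward FDI) 605.1, foreign purchases of domestic corporate bonds 754.2, inward foreign direct investment in the manufacturing sector 830.1, domestic pension funds' purchases of foreign equities 279.5; secondary income: personal remittances sent abroad by immigrant workers 197.1, official foreign aid grants received (current) 149.6, official development assistance provided to other countries 136.5; primary income: interest received on holdings of foreign bonds 279.7.)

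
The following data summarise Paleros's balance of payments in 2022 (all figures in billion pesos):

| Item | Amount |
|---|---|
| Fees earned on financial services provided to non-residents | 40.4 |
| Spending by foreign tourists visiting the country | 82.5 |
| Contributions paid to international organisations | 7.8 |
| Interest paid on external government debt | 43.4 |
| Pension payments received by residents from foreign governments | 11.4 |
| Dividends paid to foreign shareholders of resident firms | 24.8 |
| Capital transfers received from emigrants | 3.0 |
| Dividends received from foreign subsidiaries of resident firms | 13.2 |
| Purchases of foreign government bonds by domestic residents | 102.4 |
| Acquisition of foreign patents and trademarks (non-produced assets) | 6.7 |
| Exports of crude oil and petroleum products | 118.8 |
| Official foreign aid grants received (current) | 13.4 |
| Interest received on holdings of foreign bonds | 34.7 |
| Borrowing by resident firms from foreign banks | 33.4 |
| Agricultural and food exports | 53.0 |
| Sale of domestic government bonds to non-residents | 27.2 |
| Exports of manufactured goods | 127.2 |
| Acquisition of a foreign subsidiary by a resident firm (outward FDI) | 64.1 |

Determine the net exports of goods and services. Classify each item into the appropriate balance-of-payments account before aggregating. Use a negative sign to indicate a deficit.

421.9

Goods: 127.2 + 53.0 + 118.8 = 299.0
Services: 82.5 + 40.4 = 122.9
Trade balance = 299.0 + 122.9 = 421.9
(Excluded from the trade balance — secondary income: contributions paid to international organisations 7.8, pension payments received by residents from foreign governments 11.4, official foreign aid grants received (current) 13.4; primary income: interest paid on external government debt 43.4, dividends paid to foreign shareholders of resident firms 24.8, dividends received from foreign subsidiaries of resident firms 13.2, interest received on holdings of foreign bonds 34.7; capital account: capital transfers received from emigrants 3.0, acquisition of foreign patents and trademarks (non-produced assets) 6.7; financial account: purchases of foreign government bonds by domestic residents 102.4, borrowing by resident firms from foreign banks 33.4, sale of domestic government bonds to non-residents 27.2, acquisition of a foreign subsidiary by a resident firm (outward FDI) 64.1.)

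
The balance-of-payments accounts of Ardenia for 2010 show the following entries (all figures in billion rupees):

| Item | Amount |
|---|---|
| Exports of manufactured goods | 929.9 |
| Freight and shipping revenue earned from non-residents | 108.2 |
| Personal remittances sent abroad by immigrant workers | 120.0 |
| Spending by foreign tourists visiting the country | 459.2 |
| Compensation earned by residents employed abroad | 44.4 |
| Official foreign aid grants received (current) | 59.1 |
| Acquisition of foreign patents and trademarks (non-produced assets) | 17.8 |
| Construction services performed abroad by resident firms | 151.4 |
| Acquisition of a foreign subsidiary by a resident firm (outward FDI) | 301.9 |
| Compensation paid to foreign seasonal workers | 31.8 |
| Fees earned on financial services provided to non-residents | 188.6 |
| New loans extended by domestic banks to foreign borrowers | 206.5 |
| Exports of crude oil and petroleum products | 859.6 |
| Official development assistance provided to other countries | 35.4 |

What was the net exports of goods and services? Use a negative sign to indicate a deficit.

2696.9

Goods: 929.9 + 859.6 = 1789.5
Services: 108.2 + 151.4 + 188.6 + 459.2 = 907.4
Trade balance = 1789.5 + 907.4 = 2696.9
(Excluded from the trade balance — secondary income: personal remittances sent abroad by immigrant workers 120.0, official foreign aid grants received (current) 59.1, official development assistance provided to other countries 35.4; primary income: compensation earned by residents employed abroad 44.4, compensation paid to foreign seasonal workers 31.8; capital account: acquisition of foreign patents and trademarks (non-produced assets) 17.8; financial account: acquisition of a foreign subsidiary by a resident firm (outward FDI) 301.9, new loans extended by domestic banks to foreign borrowers 206.5.)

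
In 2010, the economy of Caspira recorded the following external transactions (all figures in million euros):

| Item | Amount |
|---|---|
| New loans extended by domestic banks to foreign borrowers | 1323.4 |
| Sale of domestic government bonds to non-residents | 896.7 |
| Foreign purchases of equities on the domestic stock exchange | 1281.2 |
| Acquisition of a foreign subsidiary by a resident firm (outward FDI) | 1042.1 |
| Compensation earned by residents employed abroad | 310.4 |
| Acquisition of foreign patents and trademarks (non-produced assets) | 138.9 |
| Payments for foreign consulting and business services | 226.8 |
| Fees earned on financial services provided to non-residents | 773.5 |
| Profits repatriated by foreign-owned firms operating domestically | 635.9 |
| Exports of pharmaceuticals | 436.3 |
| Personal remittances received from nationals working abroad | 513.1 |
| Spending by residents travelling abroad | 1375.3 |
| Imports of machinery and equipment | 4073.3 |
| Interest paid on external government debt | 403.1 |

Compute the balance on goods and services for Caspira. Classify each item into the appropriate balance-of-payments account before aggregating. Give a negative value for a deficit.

Goods: -4073.3 + 436.3 = -3637.0
Services: 773.5 - 1375.3 - 226.8 = -828.6
Trade balance = -3637.0 + (-828.6) = -4465.6
(Excluded from the trade balance — financial account: new loans extended by domestic banks to foreign borrowers 1323.4, sale of domestic government bonds to non-residents 896.7, foreign purchases of equities on the domestic stock exchange 1281.2, acquisition of a foreign subsidiary by a resident firm (outward FDI) 1042.1; primary income: compensation earned by residents employed abroad 310.4, profits repatriated by foreign-owned firms operating domestically 635.9, interest paid on external government debt 403.1; capital account: acquisition of foreign patents and trademarks (non-produced assets) 138.9; secondary income: personal remittances received from nationals working abroad 513.1.)

-4465.6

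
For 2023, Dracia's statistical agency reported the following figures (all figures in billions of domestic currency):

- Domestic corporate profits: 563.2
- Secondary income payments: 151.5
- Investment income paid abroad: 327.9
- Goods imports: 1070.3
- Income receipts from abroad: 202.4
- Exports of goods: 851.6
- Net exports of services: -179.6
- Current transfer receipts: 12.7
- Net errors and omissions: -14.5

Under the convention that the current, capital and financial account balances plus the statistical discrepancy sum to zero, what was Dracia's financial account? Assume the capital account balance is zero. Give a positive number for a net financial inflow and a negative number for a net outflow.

677.1

Goods balance = 851.6 - 1070.3 = -218.7
Services balance = -179.6
Trade balance (goods + services) = -218.7 + (-179.6) = -398.3
Net primary income = 202.4 - 327.9 = -125.5
Net secondary income = 12.7 - 151.5 = -138.8
Current account = -398.3 + (-125.5) + (-138.8) = -662.6
Financial account = -(-662.6 + (-14.5)) = 677.1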